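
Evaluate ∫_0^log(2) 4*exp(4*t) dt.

Let u = exp(t), so du = exp(t) dt. When t = 0, u = 1; when t = log(2), u = 2.
The integral becomes 4·∫ u**3 du from 1 to 2, with antiderivative u**4.
Back in t: F(t) = exp(4*t).
Then F(log(2)) - F(0) = (16) - (1) = 15.

15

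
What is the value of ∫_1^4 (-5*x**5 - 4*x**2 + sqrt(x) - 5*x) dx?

By the power rule, an antiderivative is F(x) = -5*x**6/6 + 2*x**(3/2)/3 - 4*x**3/3 - 5*x**2/2.
Then F(4) - F(1) = (-10600/3) - (-4) = -10588/3.

-10588/3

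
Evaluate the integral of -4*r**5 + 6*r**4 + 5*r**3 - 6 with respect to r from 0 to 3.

By the power rule, an antiderivative is F(r) = -2*r**6/3 + 6*r**5/5 + 5*r**4/4 - 6*r.
Then F(3) - F(0) = (-2223/20) - (0) = -2223/20.

-2223/20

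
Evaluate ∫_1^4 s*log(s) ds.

Integrate by parts once (u = ln s, dv = s ds).
An antiderivative is F(s) = s**2*(2*log(s) - 1)/4.
Then F(4) - F(1) = (-4 + 16*log(2)) - (-1/4) = -15/4 + 16*log(2).

-15/4 + 16*log(2)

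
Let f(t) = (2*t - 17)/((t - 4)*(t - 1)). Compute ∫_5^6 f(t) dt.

Factor the denominator: t**2 - 5*t + 4 = (t - 1)(t - 4).
Partial fractions: (2*t - 17)/((t - 4)*(t - 1)) = 5/(t - 1) - 3/(t - 4).
An antiderivative is F(t) = -3*log(t - 4) + 5*log(t - 1).
Then F(6) - F(5) = (-3*log(2) + 5*log(5)) - (10*log(2)) = -13*log(2) + 5*log(5).

-13*log(2) + 5*log(5)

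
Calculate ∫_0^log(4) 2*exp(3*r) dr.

42

Let u = exp(r), so du = exp(r) dr. When r = 0, u = 1; when r = log(4), u = 4.
The integral becomes 2·∫ u**2 du from 1 to 4, with antiderivative 2*u**3/3.
Back in r: F(r) = 2*exp(3*r)/3.
Then F(log(4)) - F(0) = (128/3) - (2/3) = 42.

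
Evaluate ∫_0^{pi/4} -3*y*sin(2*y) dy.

Integrate by parts once (u = y, dv = -3*sin(2*y) dy).
An antiderivative is F(y) = 3*y*cos(2*y)/2 - 3*sin(2*y)/4.
Then F(pi/4) - F(0) = (-3/4) - (0) = -3/4.

-3/4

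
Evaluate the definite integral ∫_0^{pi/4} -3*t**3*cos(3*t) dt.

Integrate by parts 3 times (u = t^3, dv = -3*cos(3*t) dt).
An antiderivative is F(t) = -t**3*sin(3*t) - t**2*cos(3*t) + 2*t*sin(3*t)/3 + 2*cos(3*t)/9.
Then F(pi/4) - F(0) = (sqrt(2)*(-9*pi**3 - 128 + 96*pi + 36*pi**2)/1152) - (2/9) = -sqrt(2)*pi**3/128 - 2/9 - sqrt(2)/9 + sqrt(2)*pi/12 + sqrt(2)*pi**2/32.

-sqrt(2)*pi**3/128 - 2/9 - sqrt(2)/9 + sqrt(2)*pi/12 + sqrt(2)*pi**2/32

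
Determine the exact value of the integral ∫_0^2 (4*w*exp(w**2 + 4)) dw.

-2*(1 - exp(4))*exp(4)

Let u = w**2 + 4, so du = 2*w dw. When w = 0, u = 4; when w = 2, u = 8.
The integral becomes 2·∫ exp(u) du from 4 to 8, with antiderivative 2*exp(u).
Back in w: F(w) = 2*exp(w**2 + 4).
Then F(2) - F(0) = (2*exp(8)) - (2*exp(4)) = -2*(1 - exp(4))*exp(4).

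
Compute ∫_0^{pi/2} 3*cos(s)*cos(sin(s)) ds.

Let u = sin(s), so du = cos(s) ds. When s = 0, u = 0; when s = pi/2, u = 1.
The integral becomes 3·∫ cos(u) du from 0 to 1, with antiderivative 3*sin(u).
Back in s: F(s) = 3*sin(sin(s)).
Then F(pi/2) - F(0) = (3*sin(1)) - (0) = 3*sin(1).

3*sin(1)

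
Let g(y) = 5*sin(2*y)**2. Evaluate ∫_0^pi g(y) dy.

Use the identity sin^2(2*y) = (1 - cos(4*y))/2.
An antiderivative is F(y) = 5*y/2 - 5*sin(4*y)/8.
Then F(pi) - F(0) = (5*pi/2) - (0) = 5*pi/2.

5*pi/2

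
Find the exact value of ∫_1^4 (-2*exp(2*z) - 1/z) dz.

-exp(8) - log(4) + exp(2)

An antiderivative is F(z) = -exp(2*z) - log(z).
Then F(4) - F(1) = (-exp(8) - log(4)) - (-exp(2)) = -exp(8) - log(4) + exp(2).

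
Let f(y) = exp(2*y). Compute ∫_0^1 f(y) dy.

An antiderivative is F(y) = exp(2*y)/2.
Then F(1) - F(0) = (exp(2)/2) - (1/2) = -1/2 + exp(2)/2.

-1/2 + exp(2)/2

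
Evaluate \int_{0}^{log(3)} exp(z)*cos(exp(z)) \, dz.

Let u = exp(z), so du = exp(z) dz. When z = 0, u = 1; when z = log(3), u = 3.
The integral becomes ∫ cos(u) du from 1 to 3, with antiderivative sin(u).
Back in z: F(z) = sin(exp(z)).
Then F(log(3)) - F(0) = (sin(3)) - (sin(1)) = -sin(1) + sin(3).

-sin(1) + sin(3)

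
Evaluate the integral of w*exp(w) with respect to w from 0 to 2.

Integrate by parts once (u = w, dv = exp(w) dw).
An antiderivative is F(w) = (w - 1)*exp(w).
Then F(2) - F(0) = (exp(2)) - (-1) = 1 + exp(2).

1 + exp(2)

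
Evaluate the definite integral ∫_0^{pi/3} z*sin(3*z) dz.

Integrate by parts once (u = z, dv = sin(3*z) dz).
An antiderivative is F(z) = -z*cos(3*z)/3 + sin(3*z)/9.
Then F(pi/3) - F(0) = (pi/9) - (0) = pi/9.

pi/9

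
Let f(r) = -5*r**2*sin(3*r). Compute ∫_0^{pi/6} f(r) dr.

10/27 - 5*pi/27

Integrate by parts twice (u = r^2, dv = -5*sin(3*r) dr).
An antiderivative is F(r) = 5*r**2*cos(3*r)/3 - 10*r*sin(3*r)/9 - 10*cos(3*r)/27.
Then F(pi/6) - F(0) = (-5*pi/27) - (-10/27) = 10/27 - 5*pi/27.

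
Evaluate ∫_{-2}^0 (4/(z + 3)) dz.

log(81)

An antiderivative is F(z) = 4*log(z + 3).
Then F(0) - F(-2) = (log(81)) - (0) = log(81).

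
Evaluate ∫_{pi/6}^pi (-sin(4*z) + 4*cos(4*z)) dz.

An antiderivative is F(z) = sin(4*z) + cos(4*z)/4.
Then F(pi) - F(pi/6) = (1/4) - (-1/8 + sqrt(3)/2) = 3/8 - sqrt(3)/2.

3/8 - sqrt(3)/2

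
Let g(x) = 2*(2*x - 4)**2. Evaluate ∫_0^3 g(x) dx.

24

Let u = 2*x - 4, so du = 2 dx. When x = 0, u = -4; when x = 3, u = 2.
The integral becomes ∫ u**2 du from -4 to 2, with antiderivative u**3/3.
Back in x: F(x) = (2*x - 4)**3/3.
Then F(3) - F(0) = (8/3) - (-64/3) = 24.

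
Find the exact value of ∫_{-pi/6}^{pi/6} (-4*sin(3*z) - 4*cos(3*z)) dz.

-8/3

An antiderivative is F(z) = -4*sin(3*z)/3 + 4*cos(3*z)/3.
Then F(pi/6) - F(-pi/6) = (-4/3) - (4/3) = -8/3.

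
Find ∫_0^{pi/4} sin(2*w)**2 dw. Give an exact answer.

pi/8

Use the identity sin^2(2*w) = (1 - cos(4*w))/2.
An antiderivative is F(w) = w/2 - sin(4*w)/8.
Then F(pi/4) - F(0) = (pi/8) - (0) = pi/8.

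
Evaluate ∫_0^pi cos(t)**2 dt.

Use the identity cos^2(t) = (1 + cos(2*t))/2.
An antiderivative is F(t) = t/2 + sin(2*t)/4.
Then F(pi) - F(0) = (pi/2) - (0) = pi/2.

pi/2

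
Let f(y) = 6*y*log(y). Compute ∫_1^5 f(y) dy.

Integrate by parts once (u = ln y, dv = 6*y dy).
An antiderivative is F(y) = 3*y**2*(2*log(y) - 1)/2.
Then F(5) - F(1) = (-75/2 + 75*log(5)) - (-3/2) = -36 + 75*log(5).

-36 + 75*log(5)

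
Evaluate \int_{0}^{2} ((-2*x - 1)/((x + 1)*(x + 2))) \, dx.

log(3/8)

Factor the denominator: x**2 + 3*x + 2 = (x + 2)(x + 1).
Partial fractions: (-2*x - 1)/((x + 1)*(x + 2)) = -3/(x + 2) + 1/(x + 1).
An antiderivative is F(x) = log(x + 1) - 3*log(x + 2).
Then F(2) - F(0) = (log(3/64)) - (-log(8)) = log(3/8).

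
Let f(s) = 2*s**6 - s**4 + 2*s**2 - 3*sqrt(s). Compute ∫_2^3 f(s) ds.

By the power rule, an antiderivative is F(s) = 2*s**7/7 - s**5/5 - 2*s**(3/2) + 2*s**3/3.
Then F(3) - F(2) = (20799/35 - 6*sqrt(3)) - (3728/105 - 4*sqrt(2)) = -6*sqrt(3) + 4*sqrt(2) + 58669/105.

-6*sqrt(3) + 4*sqrt(2) + 58669/105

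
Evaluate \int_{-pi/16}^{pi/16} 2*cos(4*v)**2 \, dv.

Use the identity cos^2(4*v) = (1 + cos(8*v))/2.
An antiderivative is F(v) = v + sin(8*v)/8.
Then F(pi/16) - F(-pi/16) = (1/8 + pi/16) - (-pi/16 - 1/8) = 1/4 + pi/8.

1/4 + pi/8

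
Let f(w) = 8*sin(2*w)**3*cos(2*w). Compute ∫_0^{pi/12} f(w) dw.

Let u = sin(2*w), so du = 2*cos(2*w) dw. When w = 0, u = 0; when w = pi/12, u = 1/2.
The integral becomes 4·∫ u**3 du from 0 to 1/2, with antiderivative u**4.
Back in w: F(w) = sin(2*w)**4.
Then F(pi/12) - F(0) = (1/16) - (0) = 1/16.

1/16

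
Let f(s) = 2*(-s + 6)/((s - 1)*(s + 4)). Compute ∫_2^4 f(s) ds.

-8*log(2) + 6*log(3)

Factor the denominator: s**2 + 3*s - 4 = (s + 4)(s - 1).
Partial fractions: 2*(-s + 6)/((s - 1)*(s + 4)) = -4/(s + 4) + 2/(s - 1).
An antiderivative is F(s) = 2*log(s - 1) - 4*log(s + 4).
Then F(4) - F(2) = (-12*log(2) + 2*log(3)) - (-4*log(3) - 4*log(2)) = -8*log(2) + 6*log(3).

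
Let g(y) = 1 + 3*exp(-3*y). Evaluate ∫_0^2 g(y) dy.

An antiderivative is F(y) = y - exp(-3*y).
Then F(2) - F(0) = (2 - exp(-6)) - (-1) = 3 - exp(-6).

3 - exp(-6)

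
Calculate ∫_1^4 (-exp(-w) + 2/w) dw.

An antiderivative is F(w) = 2*log(w) + exp(-w).
Then F(4) - F(1) = (exp(-4) + 4*log(2)) - (exp(-1)) = -exp(-1) + exp(-4) + 4*log(2).

-exp(-1) + exp(-4) + 4*log(2)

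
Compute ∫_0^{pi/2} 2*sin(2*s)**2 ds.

Use the identity sin^2(2*s) = (1 - cos(4*s))/2.
An antiderivative is F(s) = s - sin(4*s)/4.
Then F(pi/2) - F(0) = (pi/2) - (0) = pi/2.

pi/2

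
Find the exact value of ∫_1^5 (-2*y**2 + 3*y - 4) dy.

By the power rule, an antiderivative is F(y) = -2*y**3/3 + 3*y**2/2 - 4*y.
Then F(5) - F(1) = (-395/6) - (-19/6) = -188/3.

-188/3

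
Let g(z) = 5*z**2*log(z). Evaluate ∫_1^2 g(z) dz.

-35/9 + 40*log(2)/3

Integrate by parts once (u = ln z, dv = 5*z**2 dz).
An antiderivative is F(z) = 5*z**3*(3*log(z) - 1)/9.
Then F(2) - F(1) = (-40/9 + 40*log(2)/3) - (-5/9) = -35/9 + 40*log(2)/3.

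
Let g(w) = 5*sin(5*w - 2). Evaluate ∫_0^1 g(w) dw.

Let u = 5*w - 2, so du = 5 dw. When w = 0, u = -2; when w = 1, u = 3.
The integral becomes ∫ sin(u) du from -2 to 3, with antiderivative -cos(u).
Back in w: F(w) = -cos(5*w - 2).
Then F(1) - F(0) = (-cos(3)) - (-cos(2)) = cos(2) - cos(3).

cos(2) - cos(3)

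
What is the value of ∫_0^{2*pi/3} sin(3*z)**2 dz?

pi/3

Use the identity sin^2(3*z) = (1 - cos(6*z))/2.
An antiderivative is F(z) = z/2 - sin(6*z)/12.
Then F(2*pi/3) - F(0) = (pi/3) - (0) = pi/3.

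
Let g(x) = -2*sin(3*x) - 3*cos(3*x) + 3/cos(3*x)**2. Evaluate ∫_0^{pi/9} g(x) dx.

An antiderivative is F(x) = -sin(3*x) + 2*cos(3*x)/3 + tan(3*x).
Then F(pi/9) - F(0) = (1/3 + sqrt(3)/2) - (2/3) = -1/3 + sqrt(3)/2.

-1/3 + sqrt(3)/2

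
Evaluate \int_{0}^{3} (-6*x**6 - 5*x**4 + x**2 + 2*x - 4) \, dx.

By the power rule, an antiderivative is F(x) = -6*x**7/7 - x**5 + x**3/3 + x**2 - 4*x.
Then F(3) - F(0) = (-14781/7) - (0) = -14781/7.

-14781/7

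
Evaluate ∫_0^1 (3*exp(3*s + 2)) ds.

-exp(2) + exp(5)

Let u = 3*s + 2, so du = 3 ds. When s = 0, u = 2; when s = 1, u = 5.
The integral becomes ∫ exp(u) du from 2 to 5, with antiderivative exp(u).
Back in s: F(s) = exp(3*s + 2).
Then F(1) - F(0) = (exp(5)) - (exp(2)) = -exp(2) + exp(5).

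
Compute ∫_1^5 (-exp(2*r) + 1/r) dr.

-exp(10)/2 + log(5) + exp(2)/2

An antiderivative is F(r) = -exp(2*r)/2 + log(r).
Then F(5) - F(1) = (-exp(10)/2 + log(5)) - (-exp(2)/2) = -exp(10)/2 + log(5) + exp(2)/2.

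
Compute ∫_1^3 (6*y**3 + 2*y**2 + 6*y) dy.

484/3

By the power rule, an antiderivative is F(y) = 3*y**4/2 + 2*y**3/3 + 3*y**2.
Then F(3) - F(1) = (333/2) - (31/6) = 484/3.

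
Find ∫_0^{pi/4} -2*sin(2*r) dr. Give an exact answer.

An antiderivative is F(r) = cos(2*r).
Then F(pi/4) - F(0) = (0) - (1) = -1.

-1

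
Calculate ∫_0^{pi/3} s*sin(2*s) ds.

sqrt(3)/8 + pi/12

Integrate by parts once (u = s, dv = sin(2*s) ds).
An antiderivative is F(s) = -s*cos(2*s)/2 + sin(2*s)/4.
Then F(pi/3) - F(0) = (sqrt(3)/8 + pi/12) - (0) = sqrt(3)/8 + pi/12.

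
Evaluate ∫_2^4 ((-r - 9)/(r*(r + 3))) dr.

-2*log(5) - 3*log(2) + 2*log(7)

Factor the denominator: r**2 + 3*r = (r + 3)r.
Partial fractions: (-r - 9)/(r*(r + 3)) = 2/(r + 3) - 3/r.
An antiderivative is F(r) = -3*log(r) + 2*log(r + 3).
Then F(4) - F(2) = (log(49/64)) - (log(25/8)) = -2*log(5) - 3*log(2) + 2*log(7).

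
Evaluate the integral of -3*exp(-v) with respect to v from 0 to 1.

-3 + 3*exp(-1)

An antiderivative is F(v) = 3*exp(-v).
Then F(1) - F(0) = (3*exp(-1)) - (3) = -3 + 3*exp(-1).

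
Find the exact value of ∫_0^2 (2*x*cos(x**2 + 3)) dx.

Let u = x**2 + 3, so du = 2*x dx. When x = 0, u = 3; when x = 2, u = 7.
The integral becomes ∫ cos(u) du from 3 to 7, with antiderivative sin(u).
Back in x: F(x) = sin(x**2 + 3).
Then F(2) - F(0) = (sin(7)) - (sin(3)) = -sin(3) + sin(7).

-sin(3) + sin(7)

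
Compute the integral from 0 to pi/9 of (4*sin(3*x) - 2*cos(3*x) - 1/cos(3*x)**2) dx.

2/3 - 2*sqrt(3)/3

An antiderivative is F(x) = -2*sin(3*x)/3 - 4*cos(3*x)/3 - tan(3*x)/3.
Then F(pi/9) - F(0) = (-2*sqrt(3)/3 - 2/3) - (-4/3) = 2/3 - 2*sqrt(3)/3.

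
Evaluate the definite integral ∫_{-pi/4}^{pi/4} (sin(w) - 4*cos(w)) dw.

-4*sqrt(2)

An antiderivative is F(w) = -4*sin(w) - cos(w).
Then F(pi/4) - F(-pi/4) = (-5*sqrt(2)/2) - (3*sqrt(2)/2) = -4*sqrt(2).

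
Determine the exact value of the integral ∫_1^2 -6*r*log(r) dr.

Integrate by parts once (u = ln r, dv = -6*r dr).
An antiderivative is F(r) = -3*r**2*(2*log(r) - 1)/2.
Then F(2) - F(1) = (6 - 12*log(2)) - (3/2) = 9/2 - 12*log(2).

9/2 - 12*log(2)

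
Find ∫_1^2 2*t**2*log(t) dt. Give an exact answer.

-14/9 + 16*log(2)/3

Integrate by parts once (u = ln t, dv = 2*t**2 dt).
An antiderivative is F(t) = 2*t**3*(3*log(t) - 1)/9.
Then F(2) - F(1) = (-16/9 + 16*log(2)/3) - (-2/9) = -14/9 + 16*log(2)/3.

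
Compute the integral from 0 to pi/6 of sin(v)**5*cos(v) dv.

1/384

Let u = sin(v), so du = cos(v) dv. When v = 0, u = 0; when v = pi/6, u = 1/2.
The integral becomes ∫ u**5 du from 0 to 1/2, with antiderivative u**6/6.
Back in v: F(v) = sin(v)**6/6.
Then F(pi/6) - F(0) = (1/384) - (0) = 1/384.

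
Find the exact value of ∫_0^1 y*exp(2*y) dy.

1/4 + exp(2)/4

Integrate by parts once (u = y, dv = exp(2*y) dy).
An antiderivative is F(y) = (2*y - 1)*exp(2*y)/4.
Then F(1) - F(0) = (exp(2)/4) - (-1/4) = 1/4 + exp(2)/4.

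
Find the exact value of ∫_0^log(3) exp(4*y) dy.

20

Let u = exp(y), so du = exp(y) dy. When y = 0, u = 1; when y = log(3), u = 3.
The integral becomes ∫ u**3 du from 1 to 3, with antiderivative u**4/4.
Back in y: F(y) = exp(4*y)/4.
Then F(log(3)) - F(0) = (81/4) - (1/4) = 20.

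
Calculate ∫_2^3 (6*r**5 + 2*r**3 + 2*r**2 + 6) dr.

By the power rule, an antiderivative is F(r) = r**6 + r**4/2 + 2*r**3/3 + 6*r.
Then F(3) - F(2) = (1611/2) - (268/3) = 4297/6.

4297/6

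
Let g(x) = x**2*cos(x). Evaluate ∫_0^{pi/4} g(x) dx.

Integrate by parts twice (u = x^2, dv = cos(x) dx).
An antiderivative is F(x) = x**2*sin(x) + 2*x*cos(x) - 2*sin(x).
Then F(pi/4) - F(0) = (sqrt(2)*(-32 + pi**2 + 8*pi)/32) - (0) = sqrt(2)*(-32 + pi**2 + 8*pi)/32.

sqrt(2)*(-32 + pi**2 + 8*pi)/32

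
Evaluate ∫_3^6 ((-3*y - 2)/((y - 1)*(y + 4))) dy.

-3*log(5) - log(2) + 2*log(7)

Factor the denominator: y**2 + 3*y - 4 = (y + 4)(y - 1).
Partial fractions: (-3*y - 2)/((y - 1)*(y + 4)) = -2/(y + 4) - 1/(y - 1).
An antiderivative is F(y) = -log(y - 1) - 2*log(y + 4).
Then F(6) - F(3) = (-3*log(5) - 2*log(2)) - (-log(98)) = -3*log(5) - log(2) + 2*log(7).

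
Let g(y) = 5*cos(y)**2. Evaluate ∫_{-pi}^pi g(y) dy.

Use the identity cos^2(y) = (1 + cos(2*y))/2.
An antiderivative is F(y) = 5*y/2 + 5*sin(2*y)/4.
Then F(pi) - F(-pi) = (5*pi/2) - (-5*pi/2) = 5*pi.

5*pi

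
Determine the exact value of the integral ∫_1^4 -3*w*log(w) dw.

45/4 - 48*log(2)

Integrate by parts once (u = ln w, dv = -3*w dw).
An antiderivative is F(w) = -3*w**2*(2*log(w) - 1)/4.
Then F(4) - F(1) = (12 - 48*log(2)) - (3/4) = 45/4 - 48*log(2).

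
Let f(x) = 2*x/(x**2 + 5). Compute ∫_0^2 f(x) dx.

log(9/5)

Let u = x**2 + 5, so du = 2*x dx. When x = 0, u = 5; when x = 2, u = 9.
The integral becomes ∫ 1/u du from 5 to 9, with antiderivative log(u).
Back in x: F(x) = log(x**2 + 5).
Then F(2) - F(0) = (log(9)) - (log(5)) = log(9/5).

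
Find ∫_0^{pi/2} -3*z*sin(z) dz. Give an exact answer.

Integrate by parts once (u = z, dv = -3*sin(z) dz).
An antiderivative is F(z) = 3*z*cos(z) - 3*sin(z).
Then F(pi/2) - F(0) = (-3) - (0) = -3.

-3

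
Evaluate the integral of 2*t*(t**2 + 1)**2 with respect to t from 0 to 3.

333

Let u = t**2 + 1, so du = 2*t dt. When t = 0, u = 1; when t = 3, u = 10.
The integral becomes ∫ u**2 du from 1 to 10, with antiderivative u**3/3.
Back in t: F(t) = (t**2 + 1)**3/3.
Then F(3) - F(0) = (1000/3) - (1/3) = 333.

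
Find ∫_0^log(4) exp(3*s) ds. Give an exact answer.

21

Let u = exp(s), so du = exp(s) ds. When s = 0, u = 1; when s = log(4), u = 4.
The integral becomes ∫ u**2 du from 1 to 4, with antiderivative u**3/3.
Back in s: F(s) = exp(3*s)/3.
Then F(log(4)) - F(0) = (64/3) - (1/3) = 21.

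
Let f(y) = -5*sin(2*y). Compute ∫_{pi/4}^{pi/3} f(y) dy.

An antiderivative is F(y) = 5*cos(2*y)/2.
Then F(pi/3) - F(pi/4) = (-5/4) - (0) = -5/4.

-5/4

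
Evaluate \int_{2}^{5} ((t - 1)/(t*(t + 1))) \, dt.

log(8/5)

Factor the denominator: t**2 + t = (t + 1)t.
Partial fractions: (t - 1)/(t*(t + 1)) = 2/(t + 1) - 1/t.
An antiderivative is F(t) = -log(t) + 2*log(t + 1).
Then F(5) - F(2) = (log(36/5)) - (log(9/2)) = log(8/5).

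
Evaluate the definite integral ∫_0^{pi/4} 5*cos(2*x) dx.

An antiderivative is F(x) = 5*sin(2*x)/2.
Then F(pi/4) - F(0) = (5/2) - (0) = 5/2.

5/2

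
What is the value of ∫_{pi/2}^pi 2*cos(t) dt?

An antiderivative is F(t) = 2*sin(t).
Then F(pi) - F(pi/2) = (0) - (2) = -2.

-2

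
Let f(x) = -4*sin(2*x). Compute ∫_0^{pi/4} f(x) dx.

An antiderivative is F(x) = 2*cos(2*x).
Then F(pi/4) - F(0) = (0) - (2) = -2.

-2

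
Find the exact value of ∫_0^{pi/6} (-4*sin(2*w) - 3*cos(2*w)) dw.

-3*sqrt(3)/4 - 1

An antiderivative is F(w) = -3*sin(2*w)/2 + 2*cos(2*w).
Then F(pi/6) - F(0) = (1 - 3*sqrt(3)/4) - (2) = -3*sqrt(3)/4 - 1.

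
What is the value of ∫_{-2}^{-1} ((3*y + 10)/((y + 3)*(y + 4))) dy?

Factor the denominator: y**2 + 7*y + 12 = (y + 4)(y + 3).
Partial fractions: (3*y + 10)/((y + 3)*(y + 4)) = 2/(y + 4) + 1/(y + 3).
An antiderivative is F(y) = log(y + 3) + 2*log(y + 4).
Then F(-1) - F(-2) = (log(18)) - (log(4)) = log(9/2).

log(9/2)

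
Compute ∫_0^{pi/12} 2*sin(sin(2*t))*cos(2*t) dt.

Let u = sin(2*t), so du = 2*cos(2*t) dt. When t = 0, u = 0; when t = pi/12, u = 1/2.
The integral becomes ∫ sin(u) du from 0 to 1/2, with antiderivative -cos(u).
Back in t: F(t) = -cos(sin(2*t)).
Then F(pi/12) - F(0) = (-cos(1/2)) - (-1) = 1 - cos(1/2).

1 - cos(1/2)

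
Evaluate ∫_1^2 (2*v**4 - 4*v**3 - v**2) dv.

By the power rule, an antiderivative is F(v) = 2*v**5/5 - v**4 - v**3/3.
Then F(2) - F(1) = (-88/15) - (-14/15) = -74/15.

-74/15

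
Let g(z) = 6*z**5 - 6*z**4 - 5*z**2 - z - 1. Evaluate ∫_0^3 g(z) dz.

3849/10

By the power rule, an antiderivative is F(z) = z**6 - 6*z**5/5 - 5*z**3/3 - z**2/2 - z.
Then F(3) - F(0) = (3849/10) - (0) = 3849/10.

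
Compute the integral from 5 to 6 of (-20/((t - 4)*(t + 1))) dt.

-8*log(2) - 4*log(3) + 4*log(7)

Factor the denominator: t**2 - 3*t - 4 = (t + 1)(t - 4).
Partial fractions: -20/((t - 4)*(t + 1)) = 4/(t + 1) - 4/(t - 4).
An antiderivative is F(t) = -4*log(t - 4) + 4*log(t + 1).
Then F(6) - F(5) = (-4*log(2) + 4*log(7)) - (4*log(2) + 4*log(3)) = -8*log(2) - 4*log(3) + 4*log(7).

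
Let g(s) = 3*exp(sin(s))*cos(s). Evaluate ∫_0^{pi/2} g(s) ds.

Let u = sin(s), so du = cos(s) ds. When s = 0, u = 0; when s = pi/2, u = 1.
The integral becomes 3·∫ exp(u) du from 0 to 1, with antiderivative 3*exp(u).
Back in s: F(s) = 3*exp(sin(s)).
Then F(pi/2) - F(0) = (3*E) - (3) = -3 + 3*E.

-3 + 3*E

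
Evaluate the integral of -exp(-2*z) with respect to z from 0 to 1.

(1 - exp(2))*exp(-2)/2

An antiderivative is F(z) = exp(-2*z)/2.
Then F(1) - F(0) = (exp(-2)/2) - (1/2) = (1 - exp(2))*exp(-2)/2.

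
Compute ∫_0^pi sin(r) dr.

An antiderivative is F(r) = -cos(r).
Then F(pi) - F(0) = (1) - (-1) = 2.

2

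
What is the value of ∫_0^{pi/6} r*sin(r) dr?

-sqrt(3)*pi/12 + 1/2

Integrate by parts once (u = r, dv = sin(r) dr).
An antiderivative is F(r) = -r*cos(r) + sin(r).
Then F(pi/6) - F(0) = (-sqrt(3)*pi/12 + 1/2) - (0) = -sqrt(3)*pi/12 + 1/2.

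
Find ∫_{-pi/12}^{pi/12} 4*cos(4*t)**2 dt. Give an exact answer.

sqrt(3)/4 + pi/3

Use the identity cos^2(4*t) = (1 + cos(8*t))/2.
An antiderivative is F(t) = 2*t + sin(8*t)/4.
Then F(pi/12) - F(-pi/12) = (sqrt(3)/8 + pi/6) - (-pi/6 - sqrt(3)/8) = sqrt(3)/4 + pi/3.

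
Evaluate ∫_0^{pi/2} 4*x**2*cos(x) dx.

Integrate by parts twice (u = x^2, dv = 4*cos(x) dx).
An antiderivative is F(x) = 4*x**2*sin(x) + 8*x*cos(x) - 8*sin(x).
Then F(pi/2) - F(0) = (-8 + pi**2) - (0) = -8 + pi**2.

-8 + pi**2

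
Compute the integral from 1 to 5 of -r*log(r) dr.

6 - 25*log(5)/2

Integrate by parts once (u = ln r, dv = -r dr).
An antiderivative is F(r) = -r**2*(2*log(r) - 1)/4.
Then F(5) - F(1) = (25/4 - 25*log(5)/2) - (1/4) = 6 - 25*log(5)/2.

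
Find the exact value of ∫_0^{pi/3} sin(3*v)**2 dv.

Use the identity sin^2(3*v) = (1 - cos(6*v))/2.
An antiderivative is F(v) = v/2 - sin(6*v)/12.
Then F(pi/3) - F(0) = (pi/6) - (0) = pi/6.

pi/6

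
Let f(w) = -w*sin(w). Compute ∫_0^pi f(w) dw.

Integrate by parts once (u = w, dv = -sin(w) dw).
An antiderivative is F(w) = w*cos(w) - sin(w).
Then F(pi) - F(0) = (-pi) - (0) = -pi.

-pi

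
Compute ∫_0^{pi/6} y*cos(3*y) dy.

Integrate by parts once (u = y, dv = cos(3*y) dy).
An antiderivative is F(y) = y*sin(3*y)/3 + cos(3*y)/9.
Then F(pi/6) - F(0) = (pi/18) - (1/9) = -1/9 + pi/18.

-1/9 + pi/18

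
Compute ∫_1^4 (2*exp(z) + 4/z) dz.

-2*exp(1) + 8*log(2) + 2*exp(4)

An antiderivative is F(z) = 2*exp(z) + 4*log(z).
Then F(4) - F(1) = (8*log(2) + 2*exp(4)) - (2*exp(1)) = -2*exp(1) + 8*log(2) + 2*exp(4).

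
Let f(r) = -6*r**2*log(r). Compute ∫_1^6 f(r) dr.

-432*log(3) - 432*log(2) + 430/3

Integrate by parts once (u = ln r, dv = -6*r**2 dr).
An antiderivative is F(r) = -2*r**3*(3*log(r) - 1)/3.
Then F(6) - F(1) = (-432*log(3) - 432*log(2) + 144) - (2/3) = -432*log(3) - 432*log(2) + 430/3.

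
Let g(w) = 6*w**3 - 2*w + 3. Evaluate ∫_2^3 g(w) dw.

By the power rule, an antiderivative is F(w) = 3*w**4/2 - w**2 + 3*w.
Then F(3) - F(2) = (243/2) - (26) = 191/2.

191/2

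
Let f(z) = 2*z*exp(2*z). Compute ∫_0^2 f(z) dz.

Integrate by parts once (u = z, dv = 2*exp(2*z) dz).
An antiderivative is F(z) = (2*z - 1)*exp(2*z)/2.
Then F(2) - F(0) = (3*exp(4)/2) - (-1/2) = 1/2 + 3*exp(4)/2.

1/2 + 3*exp(4)/2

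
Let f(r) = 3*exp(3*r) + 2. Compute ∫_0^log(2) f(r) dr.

An antiderivative is F(r) = exp(3*r) + 2*r.
Then F(log(2)) - F(0) = (2*log(2) + 8) - (1) = log(4) + 7.

log(4) + 7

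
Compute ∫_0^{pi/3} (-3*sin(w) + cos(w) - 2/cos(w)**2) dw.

-3*sqrt(3)/2 - 3/2

An antiderivative is F(w) = sin(w) + 3*cos(w) - 2*tan(w).
Then F(pi/3) - F(0) = (3/2 - 3*sqrt(3)/2) - (3) = -3*sqrt(3)/2 - 3/2.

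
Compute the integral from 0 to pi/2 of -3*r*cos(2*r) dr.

Integrate by parts once (u = r, dv = -3*cos(2*r) dr).
An antiderivative is F(r) = -3*r*sin(2*r)/2 - 3*cos(2*r)/4.
Then F(pi/2) - F(0) = (3/4) - (-3/4) = 3/2.

3/2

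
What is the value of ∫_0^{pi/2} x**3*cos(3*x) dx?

Integrate by parts 3 times (u = x^3, dv = cos(3*x) dx).
An antiderivative is F(x) = x**3*sin(3*x)/3 + x**2*cos(3*x)/3 - 2*x*sin(3*x)/9 - 2*cos(3*x)/27.
Then F(pi/2) - F(0) = (-pi**3/24 + pi/9) - (-2/27) = -pi**3/24 + 2/27 + pi/9.

-pi**3/24 + 2/27 + pi/9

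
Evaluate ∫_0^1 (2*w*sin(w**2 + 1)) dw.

-cos(2) + cos(1)

Let u = w**2 + 1, so du = 2*w dw. When w = 0, u = 1; when w = 1, u = 2.
The integral becomes ∫ sin(u) du from 1 to 2, with antiderivative -cos(u).
Back in w: F(w) = -cos(w**2 + 1).
Then F(1) - F(0) = (-cos(2)) - (-cos(1)) = -cos(2) + cos(1).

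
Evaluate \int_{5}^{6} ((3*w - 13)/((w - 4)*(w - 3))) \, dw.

Factor the denominator: w**2 - 7*w + 12 = (w - 3)(w - 4).
Partial fractions: (3*w - 13)/((w - 4)*(w - 3)) = 4/(w - 3) - 1/(w - 4).
An antiderivative is F(w) = -log(w - 4) + 4*log(w - 3).
Then F(6) - F(5) = (log(81/2)) - (log(16)) = log(81/32).

log(81/32)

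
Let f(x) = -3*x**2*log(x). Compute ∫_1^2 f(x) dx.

Integrate by parts once (u = ln x, dv = -3*x**2 dx).
An antiderivative is F(x) = -x**3*(3*log(x) - 1)/3.
Then F(2) - F(1) = (8/3 - 8*log(2)) - (1/3) = 7/3 - 8*log(2).

7/3 - 8*log(2)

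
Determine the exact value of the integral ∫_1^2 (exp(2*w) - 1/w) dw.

-exp(2)/2 - log(2) + exp(4)/2

An antiderivative is F(w) = exp(2*w)/2 - log(w).
Then F(2) - F(1) = (-log(2) + exp(4)/2) - (exp(2)/2) = -exp(2)/2 - log(2) + exp(4)/2.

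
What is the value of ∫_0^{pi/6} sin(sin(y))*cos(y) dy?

Let u = sin(y), so du = cos(y) dy. When y = 0, u = 0; when y = pi/6, u = 1/2.
The integral becomes ∫ sin(u) du from 0 to 1/2, with antiderivative -cos(u).
Back in y: F(y) = -cos(sin(y)).
Then F(pi/6) - F(0) = (-cos(1/2)) - (-1) = 1 - cos(1/2).

1 - cos(1/2)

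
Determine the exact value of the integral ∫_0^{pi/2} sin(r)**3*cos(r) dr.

Let u = sin(r), so du = cos(r) dr. When r = 0, u = 0; when r = pi/2, u = 1.
The integral becomes ∫ u**3 du from 0 to 1, with antiderivative u**4/4.
Back in r: F(r) = sin(r)**4/4.
Then F(pi/2) - F(0) = (1/4) - (0) = 1/4.

1/4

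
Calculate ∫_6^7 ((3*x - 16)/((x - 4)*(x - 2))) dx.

-8*log(2) - 2*log(3) + 5*log(5)

Factor the denominator: x**2 - 6*x + 8 = (x - 2)(x - 4).
Partial fractions: (3*x - 16)/((x - 4)*(x - 2)) = 5/(x - 2) - 2/(x - 4).
An antiderivative is F(x) = -2*log(x - 4) + 5*log(x - 2).
Then F(7) - F(6) = (-2*log(3) + 5*log(5)) - (8*log(2)) = -8*log(2) - 2*log(3) + 5*log(5).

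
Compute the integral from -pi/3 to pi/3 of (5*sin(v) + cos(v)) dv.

An antiderivative is F(v) = sin(v) - 5*cos(v).
Then F(pi/3) - F(-pi/3) = (-5/2 + sqrt(3)/2) - (-5/2 - sqrt(3)/2) = sqrt(3).

sqrt(3)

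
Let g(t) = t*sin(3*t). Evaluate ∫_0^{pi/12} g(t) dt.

Integrate by parts once (u = t, dv = sin(3*t) dt).
An antiderivative is F(t) = -t*cos(3*t)/3 + sin(3*t)/9.
Then F(pi/12) - F(0) = (sqrt(2)*(4 - pi)/72) - (0) = sqrt(2)*(4 - pi)/72.

sqrt(2)*(4 - pi)/72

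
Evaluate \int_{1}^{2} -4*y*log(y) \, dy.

Integrate by parts once (u = ln y, dv = -4*y dy).
An antiderivative is F(y) = -y**2*(2*log(y) - 1).
Then F(2) - F(1) = (4 - 8*log(2)) - (1) = 3 - 8*log(2).

3 - 8*log(2)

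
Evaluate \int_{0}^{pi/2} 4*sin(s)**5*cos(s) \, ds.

2/3

Let u = sin(s), so du = cos(s) ds. When s = 0, u = 0; when s = pi/2, u = 1.
The integral becomes 4·∫ u**5 du from 0 to 1, with antiderivative 2*u**6/3.
Back in s: F(s) = 2*sin(s)**6/3.
Then F(pi/2) - F(0) = (2/3) - (0) = 2/3.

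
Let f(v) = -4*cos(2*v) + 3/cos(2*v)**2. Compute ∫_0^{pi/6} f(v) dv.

An antiderivative is F(v) = -2*sin(2*v) + 3*tan(2*v)/2.
Then F(pi/6) - F(0) = (sqrt(3)/2) - (0) = sqrt(3)/2.

sqrt(3)/2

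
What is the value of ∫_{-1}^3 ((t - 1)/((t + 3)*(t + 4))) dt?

Factor the denominator: t**2 + 7*t + 12 = (t + 4)(t + 3).
Partial fractions: (t - 1)/((t + 3)*(t + 4)) = 5/(t + 4) - 4/(t + 3).
An antiderivative is F(t) = -4*log(t + 3) + 5*log(t + 4).
Then F(3) - F(-1) = (-4*log(3) - 4*log(2) + 5*log(7)) - (-4*log(2) + 5*log(3)) = -9*log(3) + 5*log(7).

-9*log(3) + 5*log(7)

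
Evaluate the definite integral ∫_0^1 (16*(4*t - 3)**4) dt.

Let u = 4*t - 3, so du = 4 dt. When t = 0, u = -3; when t = 1, u = 1.
The integral becomes 4·∫ u**4 du from -3 to 1, with antiderivative 4*u**5/5.
Back in t: F(t) = 4*(4*t - 3)**5/5.
Then F(1) - F(0) = (4/5) - (-972/5) = 976/5.

976/5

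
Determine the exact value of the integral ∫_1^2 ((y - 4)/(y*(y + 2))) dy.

log(16/27)

Factor the denominator: y**2 + 2*y = (y + 2)y.
Partial fractions: (y - 4)/(y*(y + 2)) = 3/(y + 2) - 2/y.
An antiderivative is F(y) = -2*log(y) + 3*log(y + 2).
Then F(2) - F(1) = (log(16)) - (log(27)) = log(16/27).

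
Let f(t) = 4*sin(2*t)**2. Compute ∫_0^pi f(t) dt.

Use the identity sin^2(2*t) = (1 - cos(4*t))/2.
An antiderivative is F(t) = 2*t - sin(4*t)/2.
Then F(pi) - F(0) = (2*pi) - (0) = 2*pi.

2*pi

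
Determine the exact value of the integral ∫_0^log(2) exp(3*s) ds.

7/3

Let u = exp(s), so du = exp(s) ds. When s = 0, u = 1; when s = log(2), u = 2.
The integral becomes ∫ u**2 du from 1 to 2, with antiderivative u**3/3.
Back in s: F(s) = exp(3*s)/3.
Then F(log(2)) - F(0) = (8/3) - (1/3) = 7/3.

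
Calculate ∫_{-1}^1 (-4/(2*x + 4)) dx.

-log(9)

An antiderivative is F(x) = -2*log(2*x + 4).
Then F(1) - F(-1) = (-log(36)) - (-log(4)) = -log(9).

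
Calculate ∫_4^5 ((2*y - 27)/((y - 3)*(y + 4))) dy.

-18*log(2) + 10*log(3)

Factor the denominator: y**2 + y - 12 = (y + 4)(y - 3).
Partial fractions: (2*y - 27)/((y - 3)*(y + 4)) = 5/(y + 4) - 3/(y - 3).
An antiderivative is F(y) = -3*log(y - 3) + 5*log(y + 4).
Then F(5) - F(4) = (-3*log(2) + 10*log(3)) - (15*log(2)) = -18*log(2) + 10*log(3).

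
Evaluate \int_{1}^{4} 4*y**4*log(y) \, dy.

-4092/25 + 8192*log(2)/5

Integrate by parts once (u = ln y, dv = 4*y**4 dy).
An antiderivative is F(y) = 4*y**5*(5*log(y) - 1)/25.
Then F(4) - F(1) = (-4096/25 + 8192*log(2)/5) - (-4/25) = -4092/25 + 8192*log(2)/5.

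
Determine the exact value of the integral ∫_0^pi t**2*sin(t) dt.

Integrate by parts twice (u = t^2, dv = sin(t) dt).
An antiderivative is F(t) = -t**2*cos(t) + 2*t*sin(t) + 2*cos(t).
Then F(pi) - F(0) = (-2 + pi**2) - (2) = -4 + pi**2.

-4 + pi**2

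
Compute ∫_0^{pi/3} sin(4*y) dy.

3/8

An antiderivative is F(y) = -cos(4*y)/4.
Then F(pi/3) - F(0) = (1/8) - (-1/4) = 3/8.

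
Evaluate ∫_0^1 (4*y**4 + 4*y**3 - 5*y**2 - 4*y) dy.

-28/15

By the power rule, an antiderivative is F(y) = 4*y**5/5 + y**4 - 5*y**3/3 - 2*y**2.
Then F(1) - F(0) = (-28/15) - (0) = -28/15.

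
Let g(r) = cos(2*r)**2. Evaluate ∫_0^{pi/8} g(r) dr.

1/8 + pi/16

Use the identity cos^2(2*r) = (1 + cos(4*r))/2.
An antiderivative is F(r) = r/2 + sin(4*r)/8.
Then F(pi/8) - F(0) = (1/8 + pi/16) - (0) = 1/8 + pi/16.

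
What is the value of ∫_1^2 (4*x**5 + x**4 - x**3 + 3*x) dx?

By the power rule, an antiderivative is F(x) = 2*x**6/3 + x**5/5 - x**4/4 + 3*x**2/2.
Then F(2) - F(1) = (766/15) - (127/60) = 979/20.

979/20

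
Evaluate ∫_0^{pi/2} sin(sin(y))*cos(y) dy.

1 - cos(1)

Let u = sin(y), so du = cos(y) dy. When y = 0, u = 0; when y = pi/2, u = 1.
The integral becomes ∫ sin(u) du from 0 to 1, with antiderivative -cos(u).
Back in y: F(y) = -cos(sin(y)).
Then F(pi/2) - F(0) = (-cos(1)) - (-1) = 1 - cos(1).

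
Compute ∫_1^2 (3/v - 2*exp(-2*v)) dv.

-exp(-2) + exp(-4) + 3*log(2)

An antiderivative is F(v) = 3*log(v) + exp(-2*v).
Then F(2) - F(1) = (exp(-4) + 3*log(2)) - (exp(-2)) = -exp(-2) + exp(-4) + 3*log(2).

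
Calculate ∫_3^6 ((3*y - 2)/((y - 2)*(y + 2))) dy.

-2*log(5) + 8*log(2)

Factor the denominator: y**2 - 4 = (y + 2)(y - 2).
Partial fractions: (3*y - 2)/((y - 2)*(y + 2)) = 2/(y + 2) + 1/(y - 2).
An antiderivative is F(y) = log(y - 2) + 2*log(y + 2).
Then F(6) - F(3) = (8*log(2)) - (log(25)) = -2*log(5) + 8*log(2).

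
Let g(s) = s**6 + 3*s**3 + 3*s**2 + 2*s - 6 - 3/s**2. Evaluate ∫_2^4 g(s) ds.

71611/28

By the power rule, an antiderivative is F(s) = s**7/7 + 3*s**4/4 + s**3 + s**2 - 6*s + 3/s.
Then F(4) - F(2) = (72501/28) - (445/14) = 71611/28.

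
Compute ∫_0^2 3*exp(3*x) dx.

-1 + exp(6)

Let u = 3*x, so du = 3 dx. When x = 0, u = 0; when x = 2, u = 6.
The integral becomes ∫ exp(u) du from 0 to 6, with antiderivative exp(u).
Back in x: F(x) = exp(3*x).
Then F(2) - F(0) = (exp(6)) - (1) = -1 + exp(6).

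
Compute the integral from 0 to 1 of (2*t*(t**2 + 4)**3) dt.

Let u = t**2 + 4, so du = 2*t dt. When t = 0, u = 4; when t = 1, u = 5.
The integral becomes ∫ u**3 du from 4 to 5, with antiderivative u**4/4.
Back in t: F(t) = (t**2 + 4)**4/4.
Then F(1) - F(0) = (625/4) - (64) = 369/4.

369/4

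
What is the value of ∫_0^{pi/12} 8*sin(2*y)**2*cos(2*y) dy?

Let u = sin(2*y), so du = 2*cos(2*y) dy. When y = 0, u = 0; when y = pi/12, u = 1/2.
The integral becomes 4·∫ u**2 du from 0 to 1/2, with antiderivative 4*u**3/3.
Back in y: F(y) = 4*sin(2*y)**3/3.
Then F(pi/12) - F(0) = (1/6) - (0) = 1/6.

1/6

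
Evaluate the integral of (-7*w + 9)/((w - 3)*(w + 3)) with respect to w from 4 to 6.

-12*log(3) + 5*log(7)

Factor the denominator: w**2 - 9 = (w + 3)(w - 3).
Partial fractions: (-7*w + 9)/((w - 3)*(w + 3)) = -5/(w + 3) - 2/(w - 3).
An antiderivative is F(w) = -2*log(w - 3) - 5*log(w + 3).
Then F(6) - F(4) = (-12*log(3)) - (-5*log(7)) = -12*log(3) + 5*log(7).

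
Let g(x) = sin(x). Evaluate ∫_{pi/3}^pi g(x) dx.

An antiderivative is F(x) = -cos(x).
Then F(pi) - F(pi/3) = (1) - (-1/2) = 3/2.

3/2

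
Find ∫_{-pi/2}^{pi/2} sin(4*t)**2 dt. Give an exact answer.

Use the identity sin^2(4*t) = (1 - cos(8*t))/2.
An antiderivative is F(t) = t/2 - sin(8*t)/16.
Then F(pi/2) - F(-pi/2) = (pi/4) - (-pi/4) = pi/2.

pi/2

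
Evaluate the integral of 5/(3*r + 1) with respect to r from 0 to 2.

5*log(7)/3

An antiderivative is F(r) = 5*log(3*r + 1)/3.
Then F(2) - F(0) = (5*log(7)/3) - (0) = 5*log(7)/3.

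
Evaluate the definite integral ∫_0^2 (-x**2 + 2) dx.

By the power rule, an antiderivative is F(x) = -x**3/3 + 2*x.
Then F(2) - F(0) = (4/3) - (0) = 4/3.

4/3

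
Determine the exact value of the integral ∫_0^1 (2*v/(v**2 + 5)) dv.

log(6/5)

Let u = v**2 + 5, so du = 2*v dv. When v = 0, u = 5; when v = 1, u = 6.
The integral becomes ∫ 1/u du from 5 to 6, with antiderivative log(u).
Back in v: F(v) = log(v**2 + 5).
Then F(1) - F(0) = (log(6)) - (log(5)) = log(6/5).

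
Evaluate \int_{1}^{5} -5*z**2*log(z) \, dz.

620/9 - 625*log(5)/3

Integrate by parts once (u = ln z, dv = -5*z**2 dz).
An antiderivative is F(z) = -5*z**3*(3*log(z) - 1)/9.
Then F(5) - F(1) = (625/9 - 625*log(5)/3) - (5/9) = 620/9 - 625*log(5)/3.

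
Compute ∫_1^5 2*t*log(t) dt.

-12 + 25*log(5)

Integrate by parts once (u = ln t, dv = 2*t dt).
An antiderivative is F(t) = t**2*(2*log(t) - 1)/2.
Then F(5) - F(1) = (-25/2 + 25*log(5)) - (-1/2) = -12 + 25*log(5).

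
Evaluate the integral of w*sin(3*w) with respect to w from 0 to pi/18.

-sqrt(3)*pi/108 + 1/18

Integrate by parts once (u = w, dv = sin(3*w) dw).
An antiderivative is F(w) = -w*cos(3*w)/3 + sin(3*w)/9.
Then F(pi/18) - F(0) = (-sqrt(3)*pi/108 + 1/18) - (0) = -sqrt(3)*pi/108 + 1/18.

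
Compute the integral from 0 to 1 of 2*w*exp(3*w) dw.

2/9 + 4*exp(3)/9

Integrate by parts once (u = w, dv = 2*exp(3*w) dw).
An antiderivative is F(w) = (6*w - 2)*exp(3*w)/9.
Then F(1) - F(0) = (4*exp(3)/9) - (-2/9) = 2/9 + 4*exp(3)/9.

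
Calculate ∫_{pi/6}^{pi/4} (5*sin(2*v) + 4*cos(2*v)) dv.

An antiderivative is F(v) = 2*sin(2*v) - 5*cos(2*v)/2.
Then F(pi/4) - F(pi/6) = (2) - (-5/4 + sqrt(3)) = 13/4 - sqrt(3).

13/4 - sqrt(3)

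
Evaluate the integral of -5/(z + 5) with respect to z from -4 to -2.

An antiderivative is F(z) = -5*log(z + 5).
Then F(-2) - F(-4) = (-5*log(3)) - (0) = -5*log(3).

-5*log(3)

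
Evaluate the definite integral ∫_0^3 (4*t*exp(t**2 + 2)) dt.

Let u = t**2 + 2, so du = 2*t dt. When t = 0, u = 2; when t = 3, u = 11.
The integral becomes 2·∫ exp(u) du from 2 to 11, with antiderivative 2*exp(u).
Back in t: F(t) = 2*exp(t**2 + 2).
Then F(3) - F(0) = (2*exp(11)) - (2*exp(2)) = -2*(1 - exp(9))*exp(2).

-2*(1 - exp(9))*exp(2)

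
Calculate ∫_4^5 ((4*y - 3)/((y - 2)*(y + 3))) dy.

Factor the denominator: y**2 + y - 6 = (y + 3)(y - 2).
Partial fractions: (4*y - 3)/((y - 2)*(y + 3)) = 3/(y + 3) + 1/(y - 2).
An antiderivative is F(y) = log(y - 2) + 3*log(y + 3).
Then F(5) - F(4) = (log(3) + 9*log(2)) - (log(2) + 3*log(7)) = -3*log(7) + log(3) + 8*log(2).

-3*log(7) + log(3) + 8*log(2)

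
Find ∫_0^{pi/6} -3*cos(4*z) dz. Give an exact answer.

-3*sqrt(3)/8

An antiderivative is F(z) = -3*sin(4*z)/4.
Then F(pi/6) - F(0) = (-3*sqrt(3)/8) - (0) = -3*sqrt(3)/8.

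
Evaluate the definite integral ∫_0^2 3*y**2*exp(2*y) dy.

-3/4 + 15*exp(4)/4

Integrate by parts twice (u = y^2, dv = 3*exp(2*y) dy).
An antiderivative is F(y) = (6*y**2 - 6*y + 3)*exp(2*y)/4.
Then F(2) - F(0) = (15*exp(4)/4) - (3/4) = -3/4 + 15*exp(4)/4.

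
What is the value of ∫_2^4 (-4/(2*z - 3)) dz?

An antiderivative is F(z) = -2*log(2*z - 3).
Then F(4) - F(2) = (-log(25)) - (0) = -log(25).

-log(25)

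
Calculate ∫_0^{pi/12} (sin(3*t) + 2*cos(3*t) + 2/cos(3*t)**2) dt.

An antiderivative is F(t) = 2*sin(3*t)/3 - cos(3*t)/3 + 2*tan(3*t)/3.
Then F(pi/12) - F(0) = (sqrt(2)/6 + 2/3) - (-1/3) = sqrt(2)/6 + 1.

sqrt(2)/6 + 1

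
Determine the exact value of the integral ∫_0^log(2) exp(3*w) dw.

7/3

Let u = exp(w), so du = exp(w) dw. When w = 0, u = 1; when w = log(2), u = 2.
The integral becomes ∫ u**2 du from 1 to 2, with antiderivative u**3/3.
Back in w: F(w) = exp(3*w)/3.
Then F(log(2)) - F(0) = (8/3) - (1/3) = 7/3.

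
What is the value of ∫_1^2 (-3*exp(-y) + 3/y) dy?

-3*exp(-1) + 3*exp(-2) + 3*log(2)

An antiderivative is F(y) = 3*log(y) + 3*exp(-y).
Then F(2) - F(1) = (3*exp(-2) + 3*log(2)) - (3*exp(-1)) = -3*exp(-1) + 3*exp(-2) + 3*log(2).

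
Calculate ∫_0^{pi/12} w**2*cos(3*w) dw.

sqrt(2)*(-32 + pi**2 + 8*pi)/864

Integrate by parts twice (u = w^2, dv = cos(3*w) dw).
An antiderivative is F(w) = w**2*sin(3*w)/3 + 2*w*cos(3*w)/9 - 2*sin(3*w)/27.
Then F(pi/12) - F(0) = (sqrt(2)*(-32 + pi**2 + 8*pi)/864) - (0) = sqrt(2)*(-32 + pi**2 + 8*pi)/864.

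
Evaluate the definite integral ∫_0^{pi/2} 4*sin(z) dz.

4

An antiderivative is F(z) = -4*cos(z).
Then F(pi/2) - F(0) = (0) - (-4) = 4.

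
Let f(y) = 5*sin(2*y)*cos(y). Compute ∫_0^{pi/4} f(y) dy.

10/3 - 5*sqrt(2)/6

Use the identity sin(2*y)cos(y) = [sin(3*y) + sin(y)]/2.
An antiderivative is F(y) = -5*cos(y)/2 - 5*cos(3*y)/6.
Then F(pi/4) - F(0) = (-5*sqrt(2)/6) - (-10/3) = 10/3 - 5*sqrt(2)/6.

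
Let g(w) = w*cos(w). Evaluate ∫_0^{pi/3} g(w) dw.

-1/2 + sqrt(3)*pi/6

Integrate by parts once (u = w, dv = cos(w) dw).
An antiderivative is F(w) = w*sin(w) + cos(w).
Then F(pi/3) - F(0) = (1/2 + sqrt(3)*pi/6) - (1) = -1/2 + sqrt(3)*pi/6.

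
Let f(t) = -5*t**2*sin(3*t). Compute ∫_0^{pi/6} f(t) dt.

Integrate by parts twice (u = t^2, dv = -5*sin(3*t) dt).
An antiderivative is F(t) = 5*t**2*cos(3*t)/3 - 10*t*sin(3*t)/9 - 10*cos(3*t)/27.
Then F(pi/6) - F(0) = (-5*pi/27) - (-10/27) = 10/27 - 5*pi/27.

10/27 - 5*pi/27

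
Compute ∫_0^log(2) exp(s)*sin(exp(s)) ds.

-cos(2) + cos(1)

Let u = exp(s), so du = exp(s) ds. When s = 0, u = 1; when s = log(2), u = 2.
The integral becomes ∫ sin(u) du from 1 to 2, with antiderivative -cos(u).
Back in s: F(s) = -cos(exp(s)).
Then F(log(2)) - F(0) = (-cos(2)) - (-cos(1)) = -cos(2) + cos(1).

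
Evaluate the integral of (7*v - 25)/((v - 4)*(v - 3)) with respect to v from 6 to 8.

Factor the denominator: v**2 - 7*v + 12 = (v - 3)(v - 4).
Partial fractions: (7*v - 25)/((v - 4)*(v - 3)) = 4/(v - 3) + 3/(v - 4).
An antiderivative is F(v) = 3*log(v - 4) + 4*log(v - 3).
Then F(8) - F(6) = (6*log(2) + 4*log(5)) - (3*log(2) + 4*log(3)) = -4*log(3) + 3*log(2) + 4*log(5).

-4*log(3) + 3*log(2) + 4*log(5)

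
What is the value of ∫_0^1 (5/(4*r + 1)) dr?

An antiderivative is F(r) = 5*log(4*r + 1)/4.
Then F(1) - F(0) = (5*log(5)/4) - (0) = 5*log(5)/4.

5*log(5)/4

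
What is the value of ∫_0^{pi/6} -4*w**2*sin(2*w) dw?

-sqrt(3)*pi/6 + pi**2/36 + 1/2

Integrate by parts twice (u = w^2, dv = -4*sin(2*w) dw).
An antiderivative is F(w) = 2*w**2*cos(2*w) - 2*w*sin(2*w) - cos(2*w).
Then F(pi/6) - F(0) = (-sqrt(3)*pi/6 - 1/2 + pi**2/36) - (-1) = -sqrt(3)*pi/6 + pi**2/36 + 1/2.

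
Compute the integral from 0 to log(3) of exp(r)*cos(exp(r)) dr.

Let u = exp(r), so du = exp(r) dr. When r = 0, u = 1; when r = log(3), u = 3.
The integral becomes ∫ cos(u) du from 1 to 3, with antiderivative sin(u).
Back in r: F(r) = sin(exp(r)).
Then F(log(3)) - F(0) = (sin(3)) - (sin(1)) = -sin(1) + sin(3).

-sin(1) + sin(3)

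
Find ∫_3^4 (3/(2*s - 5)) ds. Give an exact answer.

An antiderivative is F(s) = 3*log(2*s - 5)/2.
Then F(4) - F(3) = (3*log(3)/2) - (0) = 3*log(3)/2.

3*log(3)/2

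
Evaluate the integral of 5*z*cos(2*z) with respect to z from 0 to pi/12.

Integrate by parts once (u = z, dv = 5*cos(2*z) dz).
An antiderivative is F(z) = 5*z*sin(2*z)/2 + 5*cos(2*z)/4.
Then F(pi/12) - F(0) = (5*pi/48 + 5*sqrt(3)/8) - (5/4) = -5/4 + 5*pi/48 + 5*sqrt(3)/8.

-5/4 + 5*pi/48 + 5*sqrt(3)/8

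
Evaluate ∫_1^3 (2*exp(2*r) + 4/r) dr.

-exp(2) + log(81) + exp(6)

An antiderivative is F(r) = exp(2*r) + 4*log(r).
Then F(3) - F(1) = (log(81) + exp(6)) - (exp(2)) = -exp(2) + log(81) + exp(6).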